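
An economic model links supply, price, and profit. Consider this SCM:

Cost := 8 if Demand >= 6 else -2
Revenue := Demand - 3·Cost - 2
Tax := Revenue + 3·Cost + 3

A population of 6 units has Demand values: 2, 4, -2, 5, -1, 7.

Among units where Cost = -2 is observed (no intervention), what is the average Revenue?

E[Revenue|Cost=-2] averages over only the 5 units with Cost=-2 (Demand = 2, 4, -2, 5, -1): Revenue = 6, 8, 2, 9, 3, mean 5.6.

5.6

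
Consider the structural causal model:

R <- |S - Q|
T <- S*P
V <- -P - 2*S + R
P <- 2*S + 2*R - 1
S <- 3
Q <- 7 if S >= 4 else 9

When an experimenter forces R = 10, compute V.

-21

do(R=10) replaces the equation R <- |S - Q| with the constant R = 10.
P = 2*S + 2*R - 1  [with S=3, R=10]  = 25
V = -P - 2*S + R  [with P=25, S=3, R=10]  = -21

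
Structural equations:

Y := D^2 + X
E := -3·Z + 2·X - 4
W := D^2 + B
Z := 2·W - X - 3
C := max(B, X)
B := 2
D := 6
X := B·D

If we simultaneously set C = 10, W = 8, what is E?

17

Setting C = 10, W = 8 by intervention discards those variables' equations.
X = B·D  [with B=2, D=6]  = 12
Z = 2·W - X - 3  [with W=8, X=12]  = 1
E = -3·Z + 2·X - 4  [with Z=1, X=12]  = 17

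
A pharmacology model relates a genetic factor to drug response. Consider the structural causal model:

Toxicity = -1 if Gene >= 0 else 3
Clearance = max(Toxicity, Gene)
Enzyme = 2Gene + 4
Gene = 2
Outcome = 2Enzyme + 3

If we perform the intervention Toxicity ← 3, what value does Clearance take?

The intervention breaks the incoming arrows to Toxicity: Toxicity = -1 if Gene >= 0 else 3 no longer applies, and Toxicity = 3.
Clearance = max(Toxicity, Gene)  [with Toxicity=3, Gene=2]  = 3

3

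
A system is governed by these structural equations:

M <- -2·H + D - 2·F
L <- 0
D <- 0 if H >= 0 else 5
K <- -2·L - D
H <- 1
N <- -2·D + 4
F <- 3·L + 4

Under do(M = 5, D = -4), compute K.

4

Setting M = 5, D = -4 by intervention discards those variables' equations.
K = -2·L - D  [with L=0, D=-4]  = 4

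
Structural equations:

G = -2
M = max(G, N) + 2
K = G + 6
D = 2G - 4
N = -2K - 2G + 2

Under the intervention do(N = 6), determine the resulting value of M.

8

Intervening sets N = 6 and removes its equation (N = -2K - 2G + 2).
M = max(G, N) + 2  [with G=-2, N=6]  = 8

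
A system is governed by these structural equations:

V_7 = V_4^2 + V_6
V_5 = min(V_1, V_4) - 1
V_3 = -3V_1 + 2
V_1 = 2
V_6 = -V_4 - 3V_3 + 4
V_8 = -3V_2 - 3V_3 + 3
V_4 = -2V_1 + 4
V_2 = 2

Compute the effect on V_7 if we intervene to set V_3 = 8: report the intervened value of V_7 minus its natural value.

-36

The intervention breaks the incoming arrows to V_3: V_3 = -3V_1 + 2 no longer applies, and V_3 = 8.
V_4 = -2V_1 + 4  [with V_1=2]  = 0
V_6 = -V_4 - 3V_3 + 4  [with V_4=0, V_3=8]  = -20
V_7 = V_4^2 + V_6  [with V_4=0, V_6=-20]  = -20
Without intervention: V_3 = -3V_1 + 2  [with V_1=2]  = -4; V_4 = -2V_1 + 4  [with V_1=2]  = 0; V_6 = -V_4 - 3V_3 + 4  [with V_4=0, V_3=-4]  = 16; V_7 = V_4^2 + V_6  [with V_4=0, V_6=16]  = 16.
Change = -20 − 16 = -36.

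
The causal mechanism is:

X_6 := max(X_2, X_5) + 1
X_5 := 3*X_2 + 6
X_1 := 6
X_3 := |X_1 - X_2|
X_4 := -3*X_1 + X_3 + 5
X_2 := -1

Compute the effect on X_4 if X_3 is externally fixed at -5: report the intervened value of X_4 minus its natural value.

-12

The intervention breaks the incoming arrows to X_3: X_3 := |X_1 - X_2| no longer applies, and X_3 = -5.
X_4 = -3*X_1 + X_3 + 5  [with X_1=6, X_3=-5]  = -18
Without intervention: X_3 = |X_1 - X_2|  [with X_1=6, X_2=-1]  = 7; X_4 = -3*X_1 + X_3 + 5  [with X_1=6, X_3=7]  = -6.
Change = -18 − (-6) = -12.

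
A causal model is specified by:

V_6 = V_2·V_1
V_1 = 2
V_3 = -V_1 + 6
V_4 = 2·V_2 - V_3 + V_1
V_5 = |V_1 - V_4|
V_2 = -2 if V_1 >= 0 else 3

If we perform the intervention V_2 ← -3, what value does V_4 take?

-8

Under do(V_2=-3), the mechanism V_2 = -2 if V_1 >= 0 else 3 is discarded; V_2 is fixed at -3.
V_3 = -V_1 + 6  [with V_1=2]  = 4
V_4 = 2·V_2 - V_3 + V_1  [with V_2=-3, V_3=4, V_1=2]  = -8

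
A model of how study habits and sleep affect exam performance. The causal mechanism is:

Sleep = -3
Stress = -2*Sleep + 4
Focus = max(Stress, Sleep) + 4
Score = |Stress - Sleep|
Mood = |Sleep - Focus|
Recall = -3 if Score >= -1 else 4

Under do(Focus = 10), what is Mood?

13

do(Focus=10) replaces the equation Focus = max(Stress, Sleep) + 4 with the constant Focus = 10.
Mood = |Sleep - Focus|  [with Sleep=-3, Focus=10]  = 13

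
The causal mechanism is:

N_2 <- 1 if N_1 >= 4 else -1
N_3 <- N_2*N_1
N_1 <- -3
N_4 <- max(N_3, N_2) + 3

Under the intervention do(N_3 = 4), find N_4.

The intervention breaks the incoming arrows to N_3: N_3 <- N_2*N_1 no longer applies, and N_3 = 4.
N_2 = 1 if N_1 >= 4 else -1  [with N_1=-3]  = -1
N_4 = max(N_3, N_2) + 3  [with N_3=4, N_2=-1]  = 7

7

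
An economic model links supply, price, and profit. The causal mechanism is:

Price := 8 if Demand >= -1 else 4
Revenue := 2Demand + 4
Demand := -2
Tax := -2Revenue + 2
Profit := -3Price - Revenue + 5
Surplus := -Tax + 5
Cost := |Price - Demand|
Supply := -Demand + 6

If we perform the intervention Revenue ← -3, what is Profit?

Under do(Revenue=-3), the mechanism Revenue := 2Demand + 4 is discarded; Revenue is fixed at -3.
Price = 8 if Demand >= -1 else 4  [with Demand=-2]  = 4
Profit = -3Price - Revenue + 5  [with Price=4, Revenue=-3]  = -4

-4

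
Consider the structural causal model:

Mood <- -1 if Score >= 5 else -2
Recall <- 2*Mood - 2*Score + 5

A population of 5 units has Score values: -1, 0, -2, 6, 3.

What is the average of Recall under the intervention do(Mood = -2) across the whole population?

Every unit gets Mood=-2 under the intervention. Recall values become 3, 1, 5, -11, -5; E[Recall|do(Mood=-2)] = -1.4.

-1.4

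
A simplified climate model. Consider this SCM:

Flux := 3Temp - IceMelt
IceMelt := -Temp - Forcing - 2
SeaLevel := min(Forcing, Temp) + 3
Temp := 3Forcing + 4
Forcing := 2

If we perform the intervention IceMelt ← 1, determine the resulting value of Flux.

do(IceMelt=1) replaces the equation IceMelt := -Temp - Forcing - 2 with the constant IceMelt = 1.
Temp = 3Forcing + 4  [with Forcing=2]  = 10
Flux = 3Temp - IceMelt  [with Temp=10, IceMelt=1]  = 29

29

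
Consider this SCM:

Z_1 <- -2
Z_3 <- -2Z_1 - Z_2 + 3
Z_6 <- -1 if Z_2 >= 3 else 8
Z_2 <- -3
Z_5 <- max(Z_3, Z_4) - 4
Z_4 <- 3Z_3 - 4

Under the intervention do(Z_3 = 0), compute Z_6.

The intervention breaks the incoming arrows to Z_3: Z_3 <- -2Z_1 - Z_2 + 3 no longer applies, and Z_3 = 0.
No directed path runs from Z_3 to Z_6, so Z_6 keeps its natural value.
Z_6 = -1 if Z_2 >= 3 else 8  [with Z_2=-3]  = 8

8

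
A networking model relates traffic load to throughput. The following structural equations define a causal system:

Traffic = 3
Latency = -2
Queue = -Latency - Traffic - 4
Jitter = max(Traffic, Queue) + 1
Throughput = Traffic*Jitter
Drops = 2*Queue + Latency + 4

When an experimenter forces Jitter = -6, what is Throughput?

-18

The intervention breaks the incoming arrows to Jitter: Jitter = max(Traffic, Queue) + 1 no longer applies, and Jitter = -6.
Throughput = Traffic*Jitter  [with Traffic=3, Jitter=-6]  = -18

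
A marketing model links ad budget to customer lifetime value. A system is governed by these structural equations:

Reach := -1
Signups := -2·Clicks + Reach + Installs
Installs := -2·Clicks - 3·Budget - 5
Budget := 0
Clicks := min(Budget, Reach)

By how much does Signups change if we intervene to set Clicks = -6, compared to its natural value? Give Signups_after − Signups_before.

20

do(Clicks=-6) replaces the equation Clicks := min(Budget, Reach) with the constant Clicks = -6.
Installs = -2·Clicks - 3·Budget - 5  [with Clicks=-6, Budget=0]  = 7
Signups = -2·Clicks + Reach + Installs  [with Clicks=-6, Reach=-1, Installs=7]  = 18
Without intervention: Clicks = min(Budget, Reach)  [with Budget=0, Reach=-1]  = -1; Installs = -2·Clicks - 3·Budget - 5  [with Clicks=-1, Budget=0]  = -3; Signups = -2·Clicks + Reach + Installs  [with Clicks=-1, Reach=-1, Installs=-3]  = -2.
Change = 18 − (-2) = 20.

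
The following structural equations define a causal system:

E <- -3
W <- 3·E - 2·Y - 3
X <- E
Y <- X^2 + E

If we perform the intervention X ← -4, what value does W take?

-38

Under do(X=-4), the mechanism X <- E is discarded; X is fixed at -4.
Y = X^2 + E  [with X=-4, E=-3]  = 13
W = 3·E - 2·Y - 3  [with E=-3, Y=13]  = -38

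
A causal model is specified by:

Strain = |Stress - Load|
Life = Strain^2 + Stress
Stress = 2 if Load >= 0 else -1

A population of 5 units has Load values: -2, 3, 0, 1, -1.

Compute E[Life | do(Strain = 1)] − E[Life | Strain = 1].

Every unit gets Strain=1 under the intervention. Life values become 0, 3, 3, 3, 0; E[Life|do(Strain=1)] = 1.8.
Observing Strain=1 restricts to units where Strain's equation naturally yields 1: Load ∈ {-2, 3, 1}. In that subpopulation Life = 0, 3, 3, mean 2.
Difference = 1.8 − 2 = -0.2.

-0.2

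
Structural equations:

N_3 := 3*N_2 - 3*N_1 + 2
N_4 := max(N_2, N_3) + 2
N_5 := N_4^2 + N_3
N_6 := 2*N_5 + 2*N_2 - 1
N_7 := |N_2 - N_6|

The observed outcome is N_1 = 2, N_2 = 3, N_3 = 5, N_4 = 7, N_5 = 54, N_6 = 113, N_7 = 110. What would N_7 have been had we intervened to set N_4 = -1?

14

The intervention breaks the incoming arrows to N_4: N_4 := max(N_2, N_3) + 2 no longer applies, and N_4 = -1.
N_3 = 3*N_2 - 3*N_1 + 2  [with N_2=3, N_1=2]  = 5
N_5 = N_4^2 + N_3  [with N_4=-1, N_3=5]  = 6
N_6 = 2*N_5 + 2*N_2 - 1  [with N_5=6, N_2=3]  = 17
N_7 = |N_2 - N_6|  [with N_2=3, N_6=17]  = 14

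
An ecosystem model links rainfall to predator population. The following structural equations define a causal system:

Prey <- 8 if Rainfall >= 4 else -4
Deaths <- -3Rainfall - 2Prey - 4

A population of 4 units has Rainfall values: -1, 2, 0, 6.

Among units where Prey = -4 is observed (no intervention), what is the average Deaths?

3

E[Deaths|Prey=-4] averages over only the 3 units with Prey=-4 (Rainfall = -1, 2, 0): Deaths = 7, -2, 4, mean 3.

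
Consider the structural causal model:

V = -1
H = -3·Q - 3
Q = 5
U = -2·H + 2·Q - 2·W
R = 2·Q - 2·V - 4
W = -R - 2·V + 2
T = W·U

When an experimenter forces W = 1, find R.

do(W=1) replaces the equation W = -R - 2·V + 2 with the constant W = 1.
R is not downstream of the intervention, so its value is determined by the original equations.
R = 2·Q - 2·V - 4  [with Q=5, V=-1]  = 8

8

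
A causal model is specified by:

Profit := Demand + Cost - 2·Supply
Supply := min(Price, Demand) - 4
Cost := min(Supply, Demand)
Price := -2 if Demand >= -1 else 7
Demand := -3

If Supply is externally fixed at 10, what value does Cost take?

-3

The intervention breaks the incoming arrows to Supply: Supply := min(Price, Demand) - 4 no longer applies, and Supply = 10.
Cost = min(Supply, Demand)  [with Supply=10, Demand=-3]  = -3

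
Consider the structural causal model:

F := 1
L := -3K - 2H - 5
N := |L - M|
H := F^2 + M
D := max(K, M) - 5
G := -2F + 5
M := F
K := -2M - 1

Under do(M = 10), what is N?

26

do(M=10) replaces the equation M := F with the constant M = 10.
K = -2M - 1  [with M=10]  = -21
H = F^2 + M  [with F=1, M=10]  = 11
L = -3K - 2H - 5  [with K=-21, H=11]  = 36
N = |L - M|  [with L=36, M=10]  = 26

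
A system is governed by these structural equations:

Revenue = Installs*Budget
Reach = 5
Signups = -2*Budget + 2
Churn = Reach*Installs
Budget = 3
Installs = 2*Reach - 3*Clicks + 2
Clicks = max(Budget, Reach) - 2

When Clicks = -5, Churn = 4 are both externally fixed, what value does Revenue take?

81

Under do(Clicks = -5, Churn = 4), each intervened variable's structural equation is replaced by its fixed value.
Installs = 2*Reach - 3*Clicks + 2  [with Reach=5, Clicks=-5]  = 27
Revenue = Installs*Budget  [with Installs=27, Budget=3]  = 81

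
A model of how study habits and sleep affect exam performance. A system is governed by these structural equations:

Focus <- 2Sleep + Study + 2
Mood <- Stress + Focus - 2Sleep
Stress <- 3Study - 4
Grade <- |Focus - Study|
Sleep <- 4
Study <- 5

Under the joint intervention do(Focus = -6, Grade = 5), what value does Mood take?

-3

Setting Focus = -6, Grade = 5 by intervention discards those variables' equations.
Stress = 3Study - 4  [with Study=5]  = 11
Mood = Stress + Focus - 2Sleep  [with Stress=11, Focus=-6, Sleep=4]  = -3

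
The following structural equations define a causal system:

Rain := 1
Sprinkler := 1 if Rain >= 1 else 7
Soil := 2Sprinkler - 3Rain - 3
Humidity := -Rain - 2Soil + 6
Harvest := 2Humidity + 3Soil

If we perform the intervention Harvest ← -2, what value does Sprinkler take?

1

Under do(Harvest=-2), the mechanism Harvest := 2Humidity + 3Soil is discarded; Harvest is fixed at -2.
No directed path runs from Harvest to Sprinkler, so Sprinkler keeps its natural value.
Sprinkler = 1 if Rain >= 1 else 7  [with Rain=1]  = 1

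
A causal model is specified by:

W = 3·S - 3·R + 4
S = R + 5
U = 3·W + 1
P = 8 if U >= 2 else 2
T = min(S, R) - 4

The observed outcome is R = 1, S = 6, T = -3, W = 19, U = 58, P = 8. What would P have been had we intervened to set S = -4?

Under do(S=-4), the mechanism S = R + 5 is discarded; S is fixed at -4.
W = 3·S - 3·R + 4  [with S=-4, R=1]  = -11
U = 3·W + 1  [with W=-11]  = -32
P = 8 if U >= 2 else 2  [with U=-32]  = 2

2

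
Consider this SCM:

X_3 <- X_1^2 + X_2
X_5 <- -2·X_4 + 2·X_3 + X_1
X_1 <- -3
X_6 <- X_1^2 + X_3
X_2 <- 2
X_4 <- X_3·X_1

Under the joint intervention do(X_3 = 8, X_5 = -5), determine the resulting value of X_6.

Setting X_3 = 8, X_5 = -5 by intervention discards those variables' equations.
X_6 = X_1^2 + X_3  [with X_1=-3, X_3=8]  = 17

17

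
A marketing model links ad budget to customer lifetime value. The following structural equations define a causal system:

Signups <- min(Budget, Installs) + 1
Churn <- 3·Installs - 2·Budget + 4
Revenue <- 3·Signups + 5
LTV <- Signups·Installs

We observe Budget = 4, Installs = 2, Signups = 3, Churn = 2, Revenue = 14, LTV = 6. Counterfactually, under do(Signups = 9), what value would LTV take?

The intervention breaks the incoming arrows to Signups: Signups <- min(Budget, Installs) + 1 no longer applies, and Signups = 9.
LTV = Signups·Installs  [with Signups=9, Installs=2]  = 18

18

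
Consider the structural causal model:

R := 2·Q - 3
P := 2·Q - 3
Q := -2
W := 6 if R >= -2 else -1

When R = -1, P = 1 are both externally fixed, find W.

The joint intervention fixes R = -1, P = 1, removing each variable's own equation.
W = 6 if R >= -2 else -1  [with R=-1]  = 6

6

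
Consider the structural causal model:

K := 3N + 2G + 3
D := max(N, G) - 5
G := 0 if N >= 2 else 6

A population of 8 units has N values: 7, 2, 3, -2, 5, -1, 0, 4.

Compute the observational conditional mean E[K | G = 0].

Conditioning on G=0 selects the 5 unit(s) with N ∈ {7, 2, 3, 5, 4}. Their K values: 24, 9, 12, 18, 15. Mean = 15.6.

15.6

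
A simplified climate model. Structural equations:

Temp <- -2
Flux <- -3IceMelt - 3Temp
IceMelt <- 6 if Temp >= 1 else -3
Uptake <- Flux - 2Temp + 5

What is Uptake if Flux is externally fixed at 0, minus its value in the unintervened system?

The intervention breaks the incoming arrows to Flux: Flux <- -3IceMelt - 3Temp no longer applies, and Flux = 0.
Uptake = Flux - 2Temp + 5  [with Flux=0, Temp=-2]  = 9
Without intervention: IceMelt = 6 if Temp >= 1 else -3  [with Temp=-2]  = -3; Flux = -3IceMelt - 3Temp  [with IceMelt=-3, Temp=-2]  = 15; Uptake = Flux - 2Temp + 5  [with Flux=15, Temp=-2]  = 24.
Change = 9 − 24 = -15.

-15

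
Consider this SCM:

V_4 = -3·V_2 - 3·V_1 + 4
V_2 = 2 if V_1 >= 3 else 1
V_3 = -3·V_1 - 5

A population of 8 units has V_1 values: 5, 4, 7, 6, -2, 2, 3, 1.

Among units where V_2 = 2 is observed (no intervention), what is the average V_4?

Conditioning on V_2=2 selects the 5 unit(s) with V_1 ∈ {5, 4, 7, 6, 3}. Their V_4 values: -17, -14, -23, -20, -11. Mean = -17.

-17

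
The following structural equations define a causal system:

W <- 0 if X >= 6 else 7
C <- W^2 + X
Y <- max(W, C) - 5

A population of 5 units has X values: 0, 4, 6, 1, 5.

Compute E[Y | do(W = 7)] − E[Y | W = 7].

0.7

Under do(W=7), W's equation is replaced by W=7 for every unit. Per-unit Y: 44, 48, 50, 45, 49. Mean = 47.2.
E[Y|W=7] averages over only the 4 units with W=7 (X = 0, 4, 1, 5): Y = 44, 48, 45, 49, mean 46.5.
Difference = 47.2 − 46.5 = 0.7.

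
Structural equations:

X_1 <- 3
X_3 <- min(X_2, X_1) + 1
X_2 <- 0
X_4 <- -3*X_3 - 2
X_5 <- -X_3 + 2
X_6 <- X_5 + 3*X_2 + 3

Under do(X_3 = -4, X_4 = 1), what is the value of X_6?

9

Setting X_3 = -4, X_4 = 1 by intervention discards those variables' equations.
X_5 = -X_3 + 2  [with X_3=-4]  = 6
X_6 = X_5 + 3*X_2 + 3  [with X_5=6, X_2=0]  = 9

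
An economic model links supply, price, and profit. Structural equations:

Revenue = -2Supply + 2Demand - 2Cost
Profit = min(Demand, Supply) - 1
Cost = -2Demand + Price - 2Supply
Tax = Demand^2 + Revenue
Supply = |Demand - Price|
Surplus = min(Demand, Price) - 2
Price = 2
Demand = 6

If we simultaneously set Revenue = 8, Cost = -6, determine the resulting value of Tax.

44

Setting Revenue = 8, Cost = -6 by intervention discards those variables' equations.
Tax = Demand^2 + Revenue  [with Demand=6, Revenue=8]  = 44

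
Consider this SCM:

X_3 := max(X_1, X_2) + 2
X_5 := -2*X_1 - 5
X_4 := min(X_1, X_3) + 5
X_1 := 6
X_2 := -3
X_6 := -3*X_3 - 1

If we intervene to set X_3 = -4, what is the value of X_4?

1

The intervention breaks the incoming arrows to X_3: X_3 := max(X_1, X_2) + 2 no longer applies, and X_3 = -4.
X_4 = min(X_1, X_3) + 5  [with X_1=6, X_3=-4]  = 1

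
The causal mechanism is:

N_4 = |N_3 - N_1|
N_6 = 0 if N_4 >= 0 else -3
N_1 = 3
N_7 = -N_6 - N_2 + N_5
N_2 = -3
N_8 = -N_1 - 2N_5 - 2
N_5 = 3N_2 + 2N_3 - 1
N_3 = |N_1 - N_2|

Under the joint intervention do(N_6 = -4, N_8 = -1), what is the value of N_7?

9

Under do(N_6 = -4, N_8 = -1), each intervened variable's structural equation is replaced by its fixed value.
N_3 = |N_1 - N_2|  [with N_1=3, N_2=-3]  = 6
N_5 = 3N_2 + 2N_3 - 1  [with N_2=-3, N_3=6]  = 2
N_7 = -N_6 - N_2 + N_5  [with N_6=-4, N_2=-3, N_5=2]  = 9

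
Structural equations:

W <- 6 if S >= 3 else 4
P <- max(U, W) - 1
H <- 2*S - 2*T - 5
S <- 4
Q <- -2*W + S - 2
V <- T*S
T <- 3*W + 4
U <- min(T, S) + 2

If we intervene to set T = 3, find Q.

-10

do(T=3) replaces the equation T <- 3*W + 4 with the constant T = 3.
Q is not downstream of the intervention, so its value is determined by the original equations.
W = 6 if S >= 3 else 4  [with S=4]  = 6
Q = -2*W + S - 2  [with W=6, S=4]  = -10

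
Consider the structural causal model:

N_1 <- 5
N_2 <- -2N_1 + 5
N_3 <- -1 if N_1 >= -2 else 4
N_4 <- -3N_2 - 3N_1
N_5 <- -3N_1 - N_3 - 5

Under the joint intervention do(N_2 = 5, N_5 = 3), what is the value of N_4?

-30

The joint intervention fixes N_2 = 5, N_5 = 3, removing each variable's own equation.
N_4 = -3N_2 - 3N_1  [with N_2=5, N_1=5]  = -30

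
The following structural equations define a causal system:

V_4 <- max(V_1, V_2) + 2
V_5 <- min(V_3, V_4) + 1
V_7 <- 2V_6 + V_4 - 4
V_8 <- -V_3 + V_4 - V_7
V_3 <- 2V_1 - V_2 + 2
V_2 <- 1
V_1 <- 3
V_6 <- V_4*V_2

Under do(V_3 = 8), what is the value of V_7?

11

The intervention breaks the incoming arrows to V_3: V_3 <- 2V_1 - V_2 + 2 no longer applies, and V_3 = 8.
V_7 is not downstream of the intervention, so its value is determined by the original equations.
V_4 = max(V_1, V_2) + 2  [with V_1=3, V_2=1]  = 5
V_6 = V_4*V_2  [with V_4=5, V_2=1]  = 5
V_7 = 2V_6 + V_4 - 4  [with V_6=5, V_4=5]  = 11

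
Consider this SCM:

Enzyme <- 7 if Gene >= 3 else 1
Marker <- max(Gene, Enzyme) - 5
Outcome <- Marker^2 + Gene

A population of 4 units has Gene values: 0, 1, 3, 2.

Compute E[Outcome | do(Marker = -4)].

Every unit gets Marker=-4 under the intervention. Outcome values become 16, 17, 19, 18; E[Outcome|do(Marker=-4)] = 17.5.

17.5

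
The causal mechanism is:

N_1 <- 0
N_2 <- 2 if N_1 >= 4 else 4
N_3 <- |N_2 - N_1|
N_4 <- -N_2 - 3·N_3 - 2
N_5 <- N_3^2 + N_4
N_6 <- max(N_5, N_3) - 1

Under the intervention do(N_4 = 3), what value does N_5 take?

Intervening sets N_4 = 3 and removes its equation (N_4 <- -N_2 - 3·N_3 - 2).
N_2 = 2 if N_1 >= 4 else 4  [with N_1=0]  = 4
N_3 = |N_2 - N_1|  [with N_2=4, N_1=0]  = 4
N_5 = N_3^2 + N_4  [with N_3=4, N_4=3]  = 19

19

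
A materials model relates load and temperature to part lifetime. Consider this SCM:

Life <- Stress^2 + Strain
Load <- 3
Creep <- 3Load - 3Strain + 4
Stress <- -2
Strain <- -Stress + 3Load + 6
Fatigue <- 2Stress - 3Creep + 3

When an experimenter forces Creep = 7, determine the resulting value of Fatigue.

Intervening sets Creep = 7 and removes its equation (Creep <- 3Load - 3Strain + 4).
Fatigue = 2Stress - 3Creep + 3  [with Stress=-2, Creep=7]  = -22

-22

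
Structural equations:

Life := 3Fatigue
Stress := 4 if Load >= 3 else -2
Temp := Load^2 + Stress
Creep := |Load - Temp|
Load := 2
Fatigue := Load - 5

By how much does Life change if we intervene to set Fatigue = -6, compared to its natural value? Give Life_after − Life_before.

-9

The intervention breaks the incoming arrows to Fatigue: Fatigue := Load - 5 no longer applies, and Fatigue = -6.
Life = 3Fatigue  [with Fatigue=-6]  = -18
Without intervention: Fatigue = Load - 5  [with Load=2]  = -3; Life = 3Fatigue  [with Fatigue=-3]  = -9.
Change = -18 − (-9) = -9.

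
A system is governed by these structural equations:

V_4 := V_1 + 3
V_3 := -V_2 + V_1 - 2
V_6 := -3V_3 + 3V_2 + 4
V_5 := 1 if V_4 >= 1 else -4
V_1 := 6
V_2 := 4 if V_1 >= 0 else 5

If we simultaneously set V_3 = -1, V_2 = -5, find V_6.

-8

Setting V_3 = -1, V_2 = -5 by intervention discards those variables' equations.
V_6 = -3V_3 + 3V_2 + 4  [with V_3=-1, V_2=-5]  = -8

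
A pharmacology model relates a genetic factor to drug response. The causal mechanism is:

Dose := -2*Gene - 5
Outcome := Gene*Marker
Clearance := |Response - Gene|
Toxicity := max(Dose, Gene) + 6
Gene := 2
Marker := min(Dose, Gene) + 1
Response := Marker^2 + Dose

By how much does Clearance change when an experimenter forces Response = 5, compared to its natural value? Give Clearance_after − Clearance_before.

-50

Under do(Response=5), the mechanism Response := Marker^2 + Dose is discarded; Response is fixed at 5.
Clearance = |Response - Gene|  [with Response=5, Gene=2]  = 3
Without intervention: Dose = -2*Gene - 5  [with Gene=2]  = -9; Marker = min(Dose, Gene) + 1  [with Dose=-9, Gene=2]  = -8; Response = Marker^2 + Dose  [with Marker=-8, Dose=-9]  = 55; Clearance = |Response - Gene|  [with Response=55, Gene=2]  = 53.
Change = 3 − 53 = -50.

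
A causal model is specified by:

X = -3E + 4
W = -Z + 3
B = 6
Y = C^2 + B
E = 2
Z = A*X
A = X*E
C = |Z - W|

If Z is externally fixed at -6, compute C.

Under do(Z=-6), the mechanism Z = A*X is discarded; Z is fixed at -6.
W = -Z + 3  [with Z=-6]  = 9
C = |Z - W|  [with Z=-6, W=9]  = 15

15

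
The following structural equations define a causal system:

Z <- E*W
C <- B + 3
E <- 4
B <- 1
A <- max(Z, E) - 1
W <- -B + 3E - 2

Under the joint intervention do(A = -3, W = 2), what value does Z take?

8

Under do(A = -3, W = 2), each intervened variable's structural equation is replaced by its fixed value.
Z = E*W  [with E=4, W=2]  = 8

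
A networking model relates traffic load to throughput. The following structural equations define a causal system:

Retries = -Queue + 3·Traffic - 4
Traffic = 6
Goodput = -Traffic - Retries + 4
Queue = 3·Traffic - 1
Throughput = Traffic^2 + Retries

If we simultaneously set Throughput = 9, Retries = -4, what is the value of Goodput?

2

The joint intervention fixes Throughput = 9, Retries = -4, removing each variable's own equation.
Goodput = -Traffic - Retries + 4  [with Traffic=6, Retries=-4]  = 2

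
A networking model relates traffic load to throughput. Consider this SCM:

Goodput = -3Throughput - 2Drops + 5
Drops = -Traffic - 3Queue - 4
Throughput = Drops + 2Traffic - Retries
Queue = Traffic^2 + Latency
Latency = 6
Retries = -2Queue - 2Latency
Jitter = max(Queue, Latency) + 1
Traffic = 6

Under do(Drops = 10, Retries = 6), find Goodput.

The joint intervention fixes Drops = 10, Retries = 6, removing each variable's own equation.
Throughput = Drops + 2Traffic - Retries  [with Drops=10, Traffic=6, Retries=6]  = 16
Goodput = -3Throughput - 2Drops + 5  [with Throughput=16, Drops=10]  = -63

-63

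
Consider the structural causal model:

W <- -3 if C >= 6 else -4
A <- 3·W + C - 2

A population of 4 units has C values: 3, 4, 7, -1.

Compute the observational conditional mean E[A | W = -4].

-12

Conditioning on W=-4 selects the 3 unit(s) with C ∈ {3, 4, -1}. Their A values: -11, -10, -15. Mean = -12.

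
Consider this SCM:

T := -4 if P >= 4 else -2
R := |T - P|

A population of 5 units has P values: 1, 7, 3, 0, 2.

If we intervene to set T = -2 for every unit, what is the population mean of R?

The intervention sets T=-2 in all 5 units regardless of P. Recomputing R per unit gives 3, 9, 5, 2, 4; average 4.6.

4.6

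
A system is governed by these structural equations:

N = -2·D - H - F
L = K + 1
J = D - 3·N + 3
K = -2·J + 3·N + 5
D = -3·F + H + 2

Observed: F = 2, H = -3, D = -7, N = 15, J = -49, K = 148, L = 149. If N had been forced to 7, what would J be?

-25

Intervening sets N = 7 and removes its equation (N = -2·D - H - F).
D = -3·F + H + 2  [with F=2, H=-3]  = -7
J = D - 3·N + 3  [with D=-7, N=7]  = -25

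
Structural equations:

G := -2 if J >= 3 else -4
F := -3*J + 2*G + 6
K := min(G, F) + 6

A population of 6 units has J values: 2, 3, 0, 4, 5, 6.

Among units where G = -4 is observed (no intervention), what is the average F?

Conditioning on G=-4 selects the 2 unit(s) with J ∈ {2, 0}. Their F values: -8, -2. Mean = -5.

-5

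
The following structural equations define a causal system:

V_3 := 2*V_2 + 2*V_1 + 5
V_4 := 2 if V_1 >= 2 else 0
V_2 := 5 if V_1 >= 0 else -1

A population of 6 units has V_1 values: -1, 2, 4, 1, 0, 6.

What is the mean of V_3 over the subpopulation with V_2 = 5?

20.2

Observing V_2=5 restricts to units where V_2's equation naturally yields 5: V_1 ∈ {2, 4, 1, 0, 6}. In that subpopulation V_3 = 19, 23, 17, 15, 27, mean 20.2.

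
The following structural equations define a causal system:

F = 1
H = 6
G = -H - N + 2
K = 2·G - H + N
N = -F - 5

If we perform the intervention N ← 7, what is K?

do(N=7) replaces the equation N = -F - 5 with the constant N = 7.
G = -H - N + 2  [with H=6, N=7]  = -11
K = 2·G - H + N  [with G=-11, H=6, N=7]  = -21

-21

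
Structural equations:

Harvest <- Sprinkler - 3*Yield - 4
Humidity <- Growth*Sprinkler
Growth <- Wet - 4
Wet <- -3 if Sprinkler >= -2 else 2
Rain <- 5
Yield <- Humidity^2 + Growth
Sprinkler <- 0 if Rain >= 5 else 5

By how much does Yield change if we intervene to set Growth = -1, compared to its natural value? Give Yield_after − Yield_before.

Under do(Growth=-1), the mechanism Growth <- Wet - 4 is discarded; Growth is fixed at -1.
Sprinkler = 0 if Rain >= 5 else 5  [with Rain=5]  = 0
Humidity = Growth*Sprinkler  [with Growth=-1, Sprinkler=0]  = 0
Yield = Humidity^2 + Growth  [with Humidity=0, Growth=-1]  = -1
Without intervention: Sprinkler = 0 if Rain >= 5 else 5  [with Rain=5]  = 0; Wet = -3 if Sprinkler >= -2 else 2  [with Sprinkler=0]  = -3; Growth = Wet - 4  [with Wet=-3]  = -7; Humidity = Growth*Sprinkler  [with Growth=-7, Sprinkler=0]  = 0; Yield = Humidity^2 + Growth  [with Humidity=0, Growth=-7]  = -7.
Change = -1 − (-7) = 6.

6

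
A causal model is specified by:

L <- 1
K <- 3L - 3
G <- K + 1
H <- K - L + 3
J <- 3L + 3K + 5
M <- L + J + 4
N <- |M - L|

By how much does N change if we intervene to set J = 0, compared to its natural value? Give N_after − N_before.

Under do(J=0), the mechanism J <- 3L + 3K + 5 is discarded; J is fixed at 0.
M = L + J + 4  [with L=1, J=0]  = 5
N = |M - L|  [with M=5, L=1]  = 4
Without intervention: K = 3L - 3  [with L=1]  = 0; J = 3L + 3K + 5  [with L=1, K=0]  = 8; M = L + J + 4  [with L=1, J=8]  = 13; N = |M - L|  [with M=13, L=1]  = 12.
Change = 4 − 12 = -8.

-8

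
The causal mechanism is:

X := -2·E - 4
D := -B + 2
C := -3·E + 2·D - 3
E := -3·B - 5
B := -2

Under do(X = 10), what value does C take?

The intervention breaks the incoming arrows to X: X := -2·E - 4 no longer applies, and X = 10.
Since C is not a descendant of the intervened variable, it is unaffected.
D = -B + 2  [with B=-2]  = 4
E = -3·B - 5  [with B=-2]  = 1
C = -3·E + 2·D - 3  [with E=1, D=4]  = 2

2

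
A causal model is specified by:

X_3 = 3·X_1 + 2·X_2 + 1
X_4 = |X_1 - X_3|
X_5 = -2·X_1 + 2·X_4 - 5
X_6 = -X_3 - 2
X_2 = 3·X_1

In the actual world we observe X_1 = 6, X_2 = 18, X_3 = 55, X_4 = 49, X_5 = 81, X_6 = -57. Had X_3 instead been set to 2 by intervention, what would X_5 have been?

-9

do(X_3=2) replaces the equation X_3 = 3·X_1 + 2·X_2 + 1 with the constant X_3 = 2.
X_4 = |X_1 - X_3|  [with X_1=6, X_3=2]  = 4
X_5 = -2·X_1 + 2·X_4 - 5  [with X_1=6, X_4=4]  = -9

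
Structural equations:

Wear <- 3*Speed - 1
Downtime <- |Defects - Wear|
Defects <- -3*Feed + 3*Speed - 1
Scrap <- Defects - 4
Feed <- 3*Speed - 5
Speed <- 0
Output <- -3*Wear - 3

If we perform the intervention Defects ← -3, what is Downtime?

The intervention breaks the incoming arrows to Defects: Defects <- -3*Feed + 3*Speed - 1 no longer applies, and Defects = -3.
Wear = 3*Speed - 1  [with Speed=0]  = -1
Downtime = |Defects - Wear|  [with Defects=-3, Wear=-1]  = 2

2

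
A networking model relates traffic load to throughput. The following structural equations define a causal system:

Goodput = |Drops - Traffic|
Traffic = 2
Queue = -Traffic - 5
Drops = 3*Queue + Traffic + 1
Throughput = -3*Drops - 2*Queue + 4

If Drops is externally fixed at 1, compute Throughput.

The intervention breaks the incoming arrows to Drops: Drops = 3*Queue + Traffic + 1 no longer applies, and Drops = 1.
Queue = -Traffic - 5  [with Traffic=2]  = -7
Throughput = -3*Drops - 2*Queue + 4  [with Drops=1, Queue=-7]  = 15

15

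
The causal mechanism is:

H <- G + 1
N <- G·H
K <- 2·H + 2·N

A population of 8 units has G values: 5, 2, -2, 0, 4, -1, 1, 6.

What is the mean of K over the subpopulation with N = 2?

Conditioning on N=2 selects the 2 unit(s) with G ∈ {-2, 1}. Their K values: 2, 8. Mean = 5.

5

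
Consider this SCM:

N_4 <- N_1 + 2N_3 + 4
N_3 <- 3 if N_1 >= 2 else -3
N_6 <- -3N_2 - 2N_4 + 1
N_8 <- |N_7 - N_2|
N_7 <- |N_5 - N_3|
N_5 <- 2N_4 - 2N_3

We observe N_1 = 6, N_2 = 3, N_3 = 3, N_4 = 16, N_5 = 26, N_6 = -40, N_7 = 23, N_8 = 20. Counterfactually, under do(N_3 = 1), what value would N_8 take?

18

The intervention breaks the incoming arrows to N_3: N_3 <- 3 if N_1 >= 2 else -3 no longer applies, and N_3 = 1.
N_4 = N_1 + 2N_3 + 4  [with N_1=6, N_3=1]  = 12
N_5 = 2N_4 - 2N_3  [with N_4=12, N_3=1]  = 22
N_7 = |N_5 - N_3|  [with N_5=22, N_3=1]  = 21
N_8 = |N_7 - N_2|  [with N_7=21, N_2=3]  = 18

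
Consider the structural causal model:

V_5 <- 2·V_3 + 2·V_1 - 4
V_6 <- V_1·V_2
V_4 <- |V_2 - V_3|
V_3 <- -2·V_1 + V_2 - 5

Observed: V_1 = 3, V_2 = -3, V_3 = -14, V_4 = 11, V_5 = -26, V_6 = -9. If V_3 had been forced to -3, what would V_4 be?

0

The intervention breaks the incoming arrows to V_3: V_3 <- -2·V_1 + V_2 - 5 no longer applies, and V_3 = -3.
V_4 = |V_2 - V_3|  [with V_2=-3, V_3=-3]  = 0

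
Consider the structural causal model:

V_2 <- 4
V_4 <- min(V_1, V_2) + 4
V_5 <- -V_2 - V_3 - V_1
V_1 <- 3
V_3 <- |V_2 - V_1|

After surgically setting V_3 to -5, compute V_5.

do(V_3=-5) replaces the equation V_3 <- |V_2 - V_1| with the constant V_3 = -5.
V_5 = -V_2 - V_3 - V_1  [with V_2=4, V_3=-5, V_1=3]  = -2

-2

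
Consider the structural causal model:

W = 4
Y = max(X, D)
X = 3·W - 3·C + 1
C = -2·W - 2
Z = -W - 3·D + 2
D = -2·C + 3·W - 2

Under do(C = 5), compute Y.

do(C=5) replaces the equation C = -2·W - 2 with the constant C = 5.
X = 3·W - 3·C + 1  [with W=4, C=5]  = -2
D = -2·C + 3·W - 2  [with C=5, W=4]  = 0
Y = max(X, D)  [with X=-2, D=0]  = 0

0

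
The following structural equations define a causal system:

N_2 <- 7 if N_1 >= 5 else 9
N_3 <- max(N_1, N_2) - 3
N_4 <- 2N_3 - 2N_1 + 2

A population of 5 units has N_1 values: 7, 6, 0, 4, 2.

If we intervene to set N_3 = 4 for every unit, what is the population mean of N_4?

2.4

do(N_3=4) breaks N_3's dependence on N_1. With N_3=4 fixed, N_4 across the units is -4, -2, 10, 2, 6, mean 2.4.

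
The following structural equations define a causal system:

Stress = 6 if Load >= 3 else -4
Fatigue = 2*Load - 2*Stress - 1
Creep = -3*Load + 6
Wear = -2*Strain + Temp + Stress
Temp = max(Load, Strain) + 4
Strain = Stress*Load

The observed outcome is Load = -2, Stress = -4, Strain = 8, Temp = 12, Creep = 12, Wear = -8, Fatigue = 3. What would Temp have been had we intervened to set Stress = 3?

2

Under do(Stress=3), the mechanism Stress = 6 if Load >= 3 else -4 is discarded; Stress is fixed at 3.
Strain = Stress*Load  [with Stress=3, Load=-2]  = -6
Temp = max(Load, Strain) + 4  [with Load=-2, Strain=-6]  = 2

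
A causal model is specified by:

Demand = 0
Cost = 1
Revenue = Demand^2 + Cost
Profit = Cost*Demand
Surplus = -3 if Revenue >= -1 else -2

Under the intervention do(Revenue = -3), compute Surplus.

-2

do(Revenue=-3) replaces the equation Revenue = Demand^2 + Cost with the constant Revenue = -3.
Surplus = -3 if Revenue >= -1 else -2  [with Revenue=-3]  = -2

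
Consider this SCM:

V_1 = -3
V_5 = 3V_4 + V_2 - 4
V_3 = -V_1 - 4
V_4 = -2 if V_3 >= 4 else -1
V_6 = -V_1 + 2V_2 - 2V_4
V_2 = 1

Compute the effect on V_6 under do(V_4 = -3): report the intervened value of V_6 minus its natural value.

Under do(V_4=-3), the mechanism V_4 = -2 if V_3 >= 4 else -1 is discarded; V_4 is fixed at -3.
V_6 = -V_1 + 2V_2 - 2V_4  [with V_1=-3, V_2=1, V_4=-3]  = 11
Without intervention: V_3 = -V_1 - 4  [with V_1=-3]  = -1; V_4 = -2 if V_3 >= 4 else -1  [with V_3=-1]  = -1; V_6 = -V_1 + 2V_2 - 2V_4  [with V_1=-3, V_2=1, V_4=-1]  = 7.
Change = 11 − 7 = 4.

4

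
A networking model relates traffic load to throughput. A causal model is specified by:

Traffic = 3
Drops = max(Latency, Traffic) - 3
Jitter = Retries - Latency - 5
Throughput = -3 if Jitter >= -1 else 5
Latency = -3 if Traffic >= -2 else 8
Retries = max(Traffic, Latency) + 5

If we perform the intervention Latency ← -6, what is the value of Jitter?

do(Latency=-6) replaces the equation Latency = -3 if Traffic >= -2 else 8 with the constant Latency = -6.
Retries = max(Traffic, Latency) + 5  [with Traffic=3, Latency=-6]  = 8
Jitter = Retries - Latency - 5  [with Retries=8, Latency=-6]  = 9

9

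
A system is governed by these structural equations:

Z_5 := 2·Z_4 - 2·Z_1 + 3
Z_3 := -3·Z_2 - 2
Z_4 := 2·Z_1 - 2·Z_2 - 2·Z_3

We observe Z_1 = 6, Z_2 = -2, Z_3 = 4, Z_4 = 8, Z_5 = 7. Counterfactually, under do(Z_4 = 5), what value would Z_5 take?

1

Intervening sets Z_4 = 5 and removes its equation (Z_4 := 2·Z_1 - 2·Z_2 - 2·Z_3).
Z_5 = 2·Z_4 - 2·Z_1 + 3  [with Z_4=5, Z_1=6]  = 1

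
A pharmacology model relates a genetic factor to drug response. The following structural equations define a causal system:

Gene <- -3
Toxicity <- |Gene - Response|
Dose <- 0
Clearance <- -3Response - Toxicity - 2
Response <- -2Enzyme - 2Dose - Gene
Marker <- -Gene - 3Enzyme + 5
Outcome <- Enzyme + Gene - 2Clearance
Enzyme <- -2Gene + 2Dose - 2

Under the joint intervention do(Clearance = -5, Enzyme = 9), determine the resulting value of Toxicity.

12

Setting Clearance = -5, Enzyme = 9 by intervention discards those variables' equations.
Response = -2Enzyme - 2Dose - Gene  [with Enzyme=9, Dose=0, Gene=-3]  = -15
Toxicity = |Gene - Response|  [with Gene=-3, Response=-15]  = 12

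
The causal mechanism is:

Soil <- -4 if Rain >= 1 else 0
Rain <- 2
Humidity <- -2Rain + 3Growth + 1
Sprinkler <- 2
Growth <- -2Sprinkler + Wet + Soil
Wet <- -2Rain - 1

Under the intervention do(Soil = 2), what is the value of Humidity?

-24

The intervention breaks the incoming arrows to Soil: Soil <- -4 if Rain >= 1 else 0 no longer applies, and Soil = 2.
Wet = -2Rain - 1  [with Rain=2]  = -5
Growth = -2Sprinkler + Wet + Soil  [with Sprinkler=2, Wet=-5, Soil=2]  = -7
Humidity = -2Rain + 3Growth + 1  [with Rain=2, Growth=-7]  = -24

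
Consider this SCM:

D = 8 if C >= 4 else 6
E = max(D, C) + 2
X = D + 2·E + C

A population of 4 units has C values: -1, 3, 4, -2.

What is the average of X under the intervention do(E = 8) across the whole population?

23.5

Every unit gets E=8 under the intervention. X values become 21, 25, 28, 20; E[X|do(E=8)] = 23.5.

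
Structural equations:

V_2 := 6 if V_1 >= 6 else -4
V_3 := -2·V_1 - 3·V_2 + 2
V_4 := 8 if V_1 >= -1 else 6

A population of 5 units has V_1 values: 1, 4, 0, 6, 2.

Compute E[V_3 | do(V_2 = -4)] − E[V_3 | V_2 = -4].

Every unit gets V_2=-4 under the intervention. V_3 values become 12, 6, 14, 2, 10; E[V_3|do(V_2=-4)] = 8.8.
E[V_3|V_2=-4] averages over only the 4 units with V_2=-4 (V_1 = 1, 4, 0, 2): V_3 = 12, 6, 14, 10, mean 10.5.
Difference = 8.8 − 10.5 = -1.7.

-1.7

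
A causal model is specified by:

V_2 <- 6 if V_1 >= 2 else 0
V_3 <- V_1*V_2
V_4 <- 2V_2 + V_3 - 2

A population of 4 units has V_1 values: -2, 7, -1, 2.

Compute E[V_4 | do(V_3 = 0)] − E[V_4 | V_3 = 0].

6

Under do(V_3=0), V_3's equation is replaced by V_3=0 for every unit. Per-unit V_4: -2, 10, -2, 10. Mean = 4.
Observing V_3=0 restricts to units where V_3's equation naturally yields 0: V_1 ∈ {-2, -1}. In that subpopulation V_4 = -2, -2, mean -2.
Difference = 4 − (-2) = 6.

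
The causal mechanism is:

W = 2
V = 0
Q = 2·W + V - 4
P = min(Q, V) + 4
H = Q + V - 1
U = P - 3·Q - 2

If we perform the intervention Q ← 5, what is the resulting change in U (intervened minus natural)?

-15

The intervention breaks the incoming arrows to Q: Q = 2·W + V - 4 no longer applies, and Q = 5.
P = min(Q, V) + 4  [with Q=5, V=0]  = 4
U = P - 3·Q - 2  [with P=4, Q=5]  = -13
Without intervention: Q = 2·W + V - 4  [with W=2, V=0]  = 0; P = min(Q, V) + 4  [with Q=0, V=0]  = 4; U = P - 3·Q - 2  [with P=4, Q=0]  = 2.
Change = -13 − 2 = -15.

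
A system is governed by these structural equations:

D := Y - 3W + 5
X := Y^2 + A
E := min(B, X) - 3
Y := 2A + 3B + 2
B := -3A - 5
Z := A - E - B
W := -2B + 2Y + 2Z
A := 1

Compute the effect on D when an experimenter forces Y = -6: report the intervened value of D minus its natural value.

The intervention breaks the incoming arrows to Y: Y := 2A + 3B + 2 no longer applies, and Y = -6.
B = -3A - 5  [with A=1]  = -8
X = Y^2 + A  [with Y=-6, A=1]  = 37
E = min(B, X) - 3  [with B=-8, X=37]  = -11
Z = A - E - B  [with A=1, E=-11, B=-8]  = 20
W = -2B + 2Y + 2Z  [with B=-8, Y=-6, Z=20]  = 44
D = Y - 3W + 5  [with Y=-6, W=44]  = -133
Without intervention: B = -3A - 5  [with A=1]  = -8; Y = 2A + 3B + 2  [with A=1, B=-8]  = -20; X = Y^2 + A  [with Y=-20, A=1]  = 401; E = min(B, X) - 3  [with B=-8, X=401]  = -11; Z = A - E - B  [with A=1, E=-11, B=-8]  = 20; W = -2B + 2Y + 2Z  [with B=-8, Y=-20, Z=20]  = 16; D = Y - 3W + 5  [with Y=-20, W=16]  = -63.
Change = -133 − (-63) = -70.

-70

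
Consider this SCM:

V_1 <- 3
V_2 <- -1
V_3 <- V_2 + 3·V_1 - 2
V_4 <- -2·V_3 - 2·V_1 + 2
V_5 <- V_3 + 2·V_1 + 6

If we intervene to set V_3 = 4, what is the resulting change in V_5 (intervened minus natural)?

-2

do(V_3=4) replaces the equation V_3 <- V_2 + 3·V_1 - 2 with the constant V_3 = 4.
V_5 = V_3 + 2·V_1 + 6  [with V_3=4, V_1=3]  = 16
Without intervention: V_3 = V_2 + 3·V_1 - 2  [with V_2=-1, V_1=3]  = 6; V_5 = V_3 + 2·V_1 + 6  [with V_3=6, V_1=3]  = 18.
Change = 16 − 18 = -2.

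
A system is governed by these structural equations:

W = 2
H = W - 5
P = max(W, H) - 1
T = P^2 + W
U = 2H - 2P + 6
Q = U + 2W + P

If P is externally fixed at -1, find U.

2

do(P=-1) replaces the equation P = max(W, H) - 1 with the constant P = -1.
H = W - 5  [with W=2]  = -3
U = 2H - 2P + 6  [with H=-3, P=-1]  = 2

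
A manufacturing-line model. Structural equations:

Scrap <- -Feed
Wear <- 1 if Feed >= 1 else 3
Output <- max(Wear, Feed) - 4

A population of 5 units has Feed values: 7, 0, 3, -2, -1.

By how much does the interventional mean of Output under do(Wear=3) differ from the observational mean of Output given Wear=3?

0.8

Under do(Wear=3), Wear's equation is replaced by Wear=3 for every unit. Per-unit Output: 3, -1, -1, -1, -1. Mean = -0.2.
Observing Wear=3 restricts to units where Wear's equation naturally yields 3: Feed ∈ {0, -2, -1}. In that subpopulation Output = -1, -1, -1, mean -1.
Difference = -0.2 − (-1) = 0.8.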